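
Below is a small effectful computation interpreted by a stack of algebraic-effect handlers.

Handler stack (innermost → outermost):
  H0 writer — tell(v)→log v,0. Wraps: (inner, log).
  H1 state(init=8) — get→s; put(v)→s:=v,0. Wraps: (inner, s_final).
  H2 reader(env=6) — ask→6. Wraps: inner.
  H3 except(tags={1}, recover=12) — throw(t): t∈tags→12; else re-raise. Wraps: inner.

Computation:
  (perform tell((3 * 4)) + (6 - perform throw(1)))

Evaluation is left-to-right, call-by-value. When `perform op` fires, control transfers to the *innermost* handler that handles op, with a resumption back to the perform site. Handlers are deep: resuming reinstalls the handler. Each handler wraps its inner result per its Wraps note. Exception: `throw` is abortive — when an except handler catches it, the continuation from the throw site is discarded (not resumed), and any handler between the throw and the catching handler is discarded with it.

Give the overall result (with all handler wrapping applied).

Evaluation trace:
tell(12) @ H0 ⇒ log+=12
throw(1) @ H3 caught ⇒ 12
= 12

Answer: 12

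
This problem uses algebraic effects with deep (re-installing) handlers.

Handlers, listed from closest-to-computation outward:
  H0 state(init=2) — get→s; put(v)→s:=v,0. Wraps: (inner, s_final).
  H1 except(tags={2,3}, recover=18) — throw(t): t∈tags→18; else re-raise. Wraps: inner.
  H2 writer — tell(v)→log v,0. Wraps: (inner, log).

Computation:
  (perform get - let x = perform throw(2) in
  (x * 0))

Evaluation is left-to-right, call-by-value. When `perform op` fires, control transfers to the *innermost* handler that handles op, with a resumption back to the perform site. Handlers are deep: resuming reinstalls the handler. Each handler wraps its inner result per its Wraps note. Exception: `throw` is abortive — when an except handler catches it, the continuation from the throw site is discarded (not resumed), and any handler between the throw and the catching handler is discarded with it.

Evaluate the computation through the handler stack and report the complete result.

Working:
get @ H0 ⇒ 2
throw(2) @ H1 caught ⇒ 18
H2 returns (18, ())
= (18, ())

Answer: (18, ())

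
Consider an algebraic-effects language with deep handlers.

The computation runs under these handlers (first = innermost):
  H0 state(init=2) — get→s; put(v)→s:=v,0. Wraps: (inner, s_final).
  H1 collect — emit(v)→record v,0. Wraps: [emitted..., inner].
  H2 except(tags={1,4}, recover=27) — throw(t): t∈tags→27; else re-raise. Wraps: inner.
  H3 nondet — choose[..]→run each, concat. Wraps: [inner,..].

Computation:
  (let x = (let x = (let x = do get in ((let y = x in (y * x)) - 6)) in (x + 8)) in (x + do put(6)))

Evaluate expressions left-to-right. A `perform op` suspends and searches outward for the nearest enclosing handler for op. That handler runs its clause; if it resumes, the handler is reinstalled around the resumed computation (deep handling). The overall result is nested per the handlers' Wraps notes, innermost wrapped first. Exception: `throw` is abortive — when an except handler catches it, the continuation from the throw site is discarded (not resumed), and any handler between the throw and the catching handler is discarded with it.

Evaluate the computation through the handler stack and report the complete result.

Step-by-step:
get @ H0 ⇒ 2
put(6) @ H0 ⇒ s:=6
H0 returns (6, 6)
H1 returns [(6, 6)]
H2 returns [(6, 6)]
H3 returns [[(6, 6)]]
= [[(6, 6)]]

Answer: [[(6, 6)]]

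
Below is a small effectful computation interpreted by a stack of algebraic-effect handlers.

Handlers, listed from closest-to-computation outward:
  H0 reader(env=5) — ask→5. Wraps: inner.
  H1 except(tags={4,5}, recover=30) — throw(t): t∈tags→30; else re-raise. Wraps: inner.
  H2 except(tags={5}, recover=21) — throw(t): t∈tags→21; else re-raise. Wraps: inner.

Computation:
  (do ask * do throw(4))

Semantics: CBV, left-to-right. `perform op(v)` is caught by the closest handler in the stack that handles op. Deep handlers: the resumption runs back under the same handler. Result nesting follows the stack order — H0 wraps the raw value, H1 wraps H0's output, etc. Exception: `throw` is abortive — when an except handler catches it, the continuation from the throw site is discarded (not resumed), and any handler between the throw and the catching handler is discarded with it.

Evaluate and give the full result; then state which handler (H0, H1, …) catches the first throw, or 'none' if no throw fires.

Step-by-step:
ask @ H0 ⇒ 5
throw(4) @ H1 caught ⇒ 30
H2 returns 30
= 30

Answer: 30 ; first throw caught by: H1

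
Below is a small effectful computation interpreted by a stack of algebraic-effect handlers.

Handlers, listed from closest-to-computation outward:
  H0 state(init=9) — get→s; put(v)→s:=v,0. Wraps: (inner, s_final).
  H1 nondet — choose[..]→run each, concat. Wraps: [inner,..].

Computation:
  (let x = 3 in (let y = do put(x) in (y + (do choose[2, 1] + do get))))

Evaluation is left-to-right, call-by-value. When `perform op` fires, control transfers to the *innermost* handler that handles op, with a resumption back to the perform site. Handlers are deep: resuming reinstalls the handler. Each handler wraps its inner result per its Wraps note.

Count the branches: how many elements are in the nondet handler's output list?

Step-by-step:
put(3) @ H0 ⇒ s:=3
choose[2, 1] @ H1
  branch[0] choose=2:
    get @ H0 ⇒ 3
    H0 returns (5, 3)
    H1 returns [(5, 3)]
  branch[1] choose=1:
    get @ H0 ⇒ 3
    H0 returns (4, 3)
    H1 returns [(4, 3)]
= [(5, 3), (4, 3)]

Answer: 2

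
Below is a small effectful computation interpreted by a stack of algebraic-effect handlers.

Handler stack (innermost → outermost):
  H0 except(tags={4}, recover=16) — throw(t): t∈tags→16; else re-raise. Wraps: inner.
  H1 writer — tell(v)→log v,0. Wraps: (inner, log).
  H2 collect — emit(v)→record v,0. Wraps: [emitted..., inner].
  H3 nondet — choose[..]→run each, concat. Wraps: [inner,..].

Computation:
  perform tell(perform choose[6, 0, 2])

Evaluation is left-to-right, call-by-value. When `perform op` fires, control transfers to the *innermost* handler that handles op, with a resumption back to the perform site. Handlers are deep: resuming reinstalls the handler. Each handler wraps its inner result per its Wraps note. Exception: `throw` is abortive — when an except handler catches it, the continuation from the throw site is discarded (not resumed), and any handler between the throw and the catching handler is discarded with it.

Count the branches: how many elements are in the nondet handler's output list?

Evaluation trace:
choose[6, 0, 2] @ H3
  branch[0] choose=6:
    tell(6) @ H1 ⇒ log+=6
    H0 returns 0
    H1 returns (0, (6))
    H2 returns [(0, (6))]
    H3 returns [[(0, (6))]]
  branch[1] choose=0:
    tell(0) @ H1 ⇒ log+=0
    H0 returns 0
    H1 returns (0, (0))
    H2 returns [(0, (0))]
    H3 returns [[(0, (0))]]
  branch[2] choose=2:
    tell(2) @ H1 ⇒ log+=2
    H0 returns 0
    H1 returns (0, (2))
    H2 returns [(0, (2))]
    H3 returns [[(0, (2))]]
= [[(0, (6))], [(0, (0))], [(0, (2))]]

Answer: 3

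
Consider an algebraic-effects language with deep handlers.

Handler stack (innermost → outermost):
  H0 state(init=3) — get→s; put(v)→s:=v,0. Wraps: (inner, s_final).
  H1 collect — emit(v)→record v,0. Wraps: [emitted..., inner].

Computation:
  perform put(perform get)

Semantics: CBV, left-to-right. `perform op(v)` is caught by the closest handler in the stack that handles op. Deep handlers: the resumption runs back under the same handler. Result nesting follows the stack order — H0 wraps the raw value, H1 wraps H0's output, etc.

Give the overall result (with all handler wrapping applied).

Answer: [(0, 3)]

Step-by-step:
get @ H0 ⇒ 3
put(3) @ H0 ⇒ s:=3
H0 returns (0, 3)
H1 returns [(0, 3)]
= [(0, 3)]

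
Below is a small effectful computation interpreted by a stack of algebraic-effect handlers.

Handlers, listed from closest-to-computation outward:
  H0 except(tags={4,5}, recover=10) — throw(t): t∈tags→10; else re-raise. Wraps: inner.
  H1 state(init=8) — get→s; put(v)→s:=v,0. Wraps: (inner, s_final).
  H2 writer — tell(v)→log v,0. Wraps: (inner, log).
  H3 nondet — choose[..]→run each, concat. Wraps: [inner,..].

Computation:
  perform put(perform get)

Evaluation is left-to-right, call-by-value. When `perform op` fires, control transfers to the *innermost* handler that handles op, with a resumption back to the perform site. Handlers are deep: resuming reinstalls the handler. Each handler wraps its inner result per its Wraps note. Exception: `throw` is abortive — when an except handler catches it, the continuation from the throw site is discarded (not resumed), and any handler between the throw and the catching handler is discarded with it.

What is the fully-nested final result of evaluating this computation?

Answer: [((0, 8), ())]

Evaluation trace:
get @ H1 ⇒ 8
put(8) @ H1 ⇒ s:=8
H0 returns 0
H1 returns (0, 8)
H2 returns ((0, 8), ())
H3 returns [((0, 8), ())]
= [((0, 8), ())]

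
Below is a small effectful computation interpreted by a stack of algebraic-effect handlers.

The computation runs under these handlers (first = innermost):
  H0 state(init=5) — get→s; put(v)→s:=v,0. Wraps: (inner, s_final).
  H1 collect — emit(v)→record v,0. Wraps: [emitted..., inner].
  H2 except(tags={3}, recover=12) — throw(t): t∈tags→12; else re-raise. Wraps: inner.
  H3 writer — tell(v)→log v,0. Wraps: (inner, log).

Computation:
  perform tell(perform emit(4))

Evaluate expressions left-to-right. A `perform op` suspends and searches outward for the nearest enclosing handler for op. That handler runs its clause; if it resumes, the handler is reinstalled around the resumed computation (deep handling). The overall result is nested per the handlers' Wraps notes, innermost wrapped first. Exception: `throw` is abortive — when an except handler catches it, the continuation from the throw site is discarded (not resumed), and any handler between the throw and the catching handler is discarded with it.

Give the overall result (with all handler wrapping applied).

Answer: ([4, (0, 5)], (0))

Step-by-step:
emit(4) @ H1 ⇒ out+=4
tell(0) @ H3 ⇒ log+=0
H0 returns (0, 5)
H1 returns [4, (0, 5)]
H2 returns [4, (0, 5)]
H3 returns ([4, (0, 5)], (0))
= ([4, (0, 5)], (0))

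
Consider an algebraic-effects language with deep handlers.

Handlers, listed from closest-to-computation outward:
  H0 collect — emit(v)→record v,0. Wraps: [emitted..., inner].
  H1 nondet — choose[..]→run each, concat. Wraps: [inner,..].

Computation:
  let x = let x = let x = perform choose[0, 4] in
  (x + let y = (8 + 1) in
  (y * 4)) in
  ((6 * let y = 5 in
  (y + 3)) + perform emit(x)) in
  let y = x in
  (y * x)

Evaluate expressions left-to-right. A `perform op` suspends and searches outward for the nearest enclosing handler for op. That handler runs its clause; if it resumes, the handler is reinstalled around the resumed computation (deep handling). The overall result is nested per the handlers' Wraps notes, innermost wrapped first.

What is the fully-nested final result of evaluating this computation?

Step-by-step:
choose[0, 4] @ H1
  branch[0] choose=0:
    emit(36) @ H0 ⇒ out+=36
    H0 returns [36, 2304]
    H1 returns [[36, 2304]]
  branch[1] choose=4:
    emit(40) @ H0 ⇒ out+=40
    H0 returns [40, 2304]
    H1 returns [[40, 2304]]
= [[36, 2304], [40, 2304]]

Answer: [[36, 2304], [40, 2304]]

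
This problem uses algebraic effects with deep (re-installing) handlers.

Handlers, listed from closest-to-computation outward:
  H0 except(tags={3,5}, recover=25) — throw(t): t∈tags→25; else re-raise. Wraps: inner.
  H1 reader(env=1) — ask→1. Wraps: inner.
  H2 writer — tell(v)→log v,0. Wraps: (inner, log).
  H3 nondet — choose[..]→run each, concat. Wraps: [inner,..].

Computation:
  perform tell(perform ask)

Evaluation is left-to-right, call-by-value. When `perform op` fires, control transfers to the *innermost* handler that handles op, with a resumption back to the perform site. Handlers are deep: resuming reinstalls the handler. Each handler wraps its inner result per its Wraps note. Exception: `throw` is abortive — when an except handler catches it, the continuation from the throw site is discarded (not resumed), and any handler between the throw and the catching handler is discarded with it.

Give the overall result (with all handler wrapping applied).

Step-by-step:
ask @ H1 ⇒ 1
tell(1) @ H2 ⇒ log+=1
H0 returns 0
H1 returns 0
H2 returns (0, (1))
H3 returns [(0, (1))]
= [(0, (1))]

Answer: [(0, (1))]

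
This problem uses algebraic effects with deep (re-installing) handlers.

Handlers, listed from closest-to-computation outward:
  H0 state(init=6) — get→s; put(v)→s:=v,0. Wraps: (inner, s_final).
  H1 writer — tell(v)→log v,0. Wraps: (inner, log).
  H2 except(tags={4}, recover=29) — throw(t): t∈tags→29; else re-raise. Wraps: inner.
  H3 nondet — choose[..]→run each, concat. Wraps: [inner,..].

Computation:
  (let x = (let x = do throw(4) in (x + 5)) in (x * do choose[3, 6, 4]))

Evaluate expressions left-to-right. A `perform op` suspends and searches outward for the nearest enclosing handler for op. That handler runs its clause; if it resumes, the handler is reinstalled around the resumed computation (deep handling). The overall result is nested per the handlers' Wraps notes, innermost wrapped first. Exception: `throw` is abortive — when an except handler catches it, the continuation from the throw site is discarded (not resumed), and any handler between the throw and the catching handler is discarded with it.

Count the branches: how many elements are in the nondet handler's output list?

Answer: 1

Evaluation trace:
throw(4) @ H2 caught ⇒ 29
H3 returns [29]
= [29]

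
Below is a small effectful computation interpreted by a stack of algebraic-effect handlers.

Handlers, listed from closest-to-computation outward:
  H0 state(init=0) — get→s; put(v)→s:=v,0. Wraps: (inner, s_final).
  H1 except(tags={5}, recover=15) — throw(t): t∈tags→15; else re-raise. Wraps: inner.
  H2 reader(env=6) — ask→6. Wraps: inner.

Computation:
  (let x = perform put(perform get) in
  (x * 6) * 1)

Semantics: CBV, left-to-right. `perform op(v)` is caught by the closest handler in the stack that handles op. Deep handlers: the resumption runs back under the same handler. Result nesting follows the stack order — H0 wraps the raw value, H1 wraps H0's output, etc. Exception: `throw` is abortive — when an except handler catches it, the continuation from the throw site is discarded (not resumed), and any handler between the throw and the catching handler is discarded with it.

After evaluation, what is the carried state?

Evaluation trace:
get @ H0 ⇒ 0
put(0) @ H0 ⇒ s:=0
H0 returns (0, 0)
H1 returns (0, 0)
H2 returns (0, 0)
= (0, 0)

Answer: 0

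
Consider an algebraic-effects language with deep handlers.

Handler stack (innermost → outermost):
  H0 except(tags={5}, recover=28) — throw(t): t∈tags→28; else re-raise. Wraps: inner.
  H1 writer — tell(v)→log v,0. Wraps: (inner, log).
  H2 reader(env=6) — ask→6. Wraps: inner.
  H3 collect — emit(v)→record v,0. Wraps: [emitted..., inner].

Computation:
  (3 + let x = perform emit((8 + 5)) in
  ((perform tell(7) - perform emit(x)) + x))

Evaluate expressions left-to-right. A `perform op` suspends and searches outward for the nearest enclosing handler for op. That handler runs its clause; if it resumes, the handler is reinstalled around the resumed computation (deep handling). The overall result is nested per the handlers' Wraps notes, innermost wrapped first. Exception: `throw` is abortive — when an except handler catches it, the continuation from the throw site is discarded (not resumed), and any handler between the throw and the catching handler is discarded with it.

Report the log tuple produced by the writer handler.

Step-by-step:
emit(13) @ H3 ⇒ out+=13
tell(7) @ H1 ⇒ log+=7
emit(0) @ H3 ⇒ out+=0
H0 returns 3
H1 returns (3, (7))
H2 returns (3, (7))
H3 returns [13, 0, (3, (7))]
= [13, 0, (3, (7))]

Answer: (7)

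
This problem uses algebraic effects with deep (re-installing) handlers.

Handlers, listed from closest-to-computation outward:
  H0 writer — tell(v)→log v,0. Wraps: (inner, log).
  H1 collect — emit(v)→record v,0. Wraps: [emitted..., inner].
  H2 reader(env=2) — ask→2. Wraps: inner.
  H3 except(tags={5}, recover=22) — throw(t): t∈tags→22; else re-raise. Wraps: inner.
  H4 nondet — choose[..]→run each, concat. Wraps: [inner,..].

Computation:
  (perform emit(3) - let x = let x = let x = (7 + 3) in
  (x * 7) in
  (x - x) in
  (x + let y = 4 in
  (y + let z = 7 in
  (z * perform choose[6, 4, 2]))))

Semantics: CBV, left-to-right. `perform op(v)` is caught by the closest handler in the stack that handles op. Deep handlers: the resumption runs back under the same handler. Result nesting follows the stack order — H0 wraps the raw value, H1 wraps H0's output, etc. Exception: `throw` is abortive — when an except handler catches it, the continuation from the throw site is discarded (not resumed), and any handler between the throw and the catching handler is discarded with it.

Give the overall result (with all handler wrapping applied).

Answer: [[3, (-46, ())], [3, (-32, ())], [3, (-18, ())]]

Step-by-step:
emit(3) @ H1 ⇒ out+=3
choose[6, 4, 2] @ H4
  branch[0] choose=6:
    H0 returns (-46, ())
    H1 returns [3, (-46, ())]
    H2 returns [3, (-46, ())]
    H3 returns [3, (-46, ())]
    H4 returns [[3, (-46, ())]]
  branch[1] choose=4:
    H0 returns (-32, ())
    H1 returns [3, (-32, ())]
    H2 returns [3, (-32, ())]
    H3 returns [3, (-32, ())]
    H4 returns [[3, (-32, ())]]
  branch[2] choose=2:
    H0 returns (-18, ())
    H1 returns [3, (-18, ())]
    H2 returns [3, (-18, ())]
    H3 returns [3, (-18, ())]
    H4 returns [[3, (-18, ())]]
= [[3, (-46, ())], [3, (-32, ())], [3, (-18, ())]]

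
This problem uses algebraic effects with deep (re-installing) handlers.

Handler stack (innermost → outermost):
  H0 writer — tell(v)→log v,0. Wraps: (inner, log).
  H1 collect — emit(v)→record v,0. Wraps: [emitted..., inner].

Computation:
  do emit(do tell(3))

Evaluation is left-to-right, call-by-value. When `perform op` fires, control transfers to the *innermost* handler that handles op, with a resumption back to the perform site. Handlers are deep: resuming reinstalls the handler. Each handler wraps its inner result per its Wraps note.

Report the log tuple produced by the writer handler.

Step-by-step:
tell(3) @ H0 ⇒ log+=3
emit(0) @ H1 ⇒ out+=0
H0 returns (0, (3))
H1 returns [0, (0, (3))]
= [0, (0, (3))]

Answer: (3)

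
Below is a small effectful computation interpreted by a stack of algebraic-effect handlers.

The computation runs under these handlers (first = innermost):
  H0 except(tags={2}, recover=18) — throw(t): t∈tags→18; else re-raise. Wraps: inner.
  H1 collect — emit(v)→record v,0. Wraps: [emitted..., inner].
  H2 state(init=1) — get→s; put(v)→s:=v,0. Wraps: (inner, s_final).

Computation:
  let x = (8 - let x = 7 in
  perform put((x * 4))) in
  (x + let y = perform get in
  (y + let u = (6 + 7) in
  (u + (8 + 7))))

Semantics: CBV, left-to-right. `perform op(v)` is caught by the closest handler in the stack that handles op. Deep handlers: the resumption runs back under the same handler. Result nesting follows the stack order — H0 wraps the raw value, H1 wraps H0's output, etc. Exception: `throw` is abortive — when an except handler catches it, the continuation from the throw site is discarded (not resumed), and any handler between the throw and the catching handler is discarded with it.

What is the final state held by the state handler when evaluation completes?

Evaluation trace:
put(28) @ H2 ⇒ s:=28
get @ H2 ⇒ 28
H0 returns 64
H1 returns [64]
H2 returns ([64], 28)
= ([64], 28)

Answer: 28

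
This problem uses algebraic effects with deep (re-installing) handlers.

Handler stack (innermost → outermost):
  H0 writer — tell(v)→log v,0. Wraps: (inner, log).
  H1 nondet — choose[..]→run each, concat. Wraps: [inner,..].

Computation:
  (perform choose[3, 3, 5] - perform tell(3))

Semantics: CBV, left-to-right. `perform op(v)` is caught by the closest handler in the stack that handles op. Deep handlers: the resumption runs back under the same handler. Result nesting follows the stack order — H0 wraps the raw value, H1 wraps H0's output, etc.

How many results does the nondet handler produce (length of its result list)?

Answer: 3

Step-by-step:
choose[3, 3, 5] @ H1
  branch[0] choose=3:
    tell(3) @ H0 ⇒ log+=3
    H0 returns (3, (3))
    H1 returns [(3, (3))]
  branch[1] choose=3:
    tell(3) @ H0 ⇒ log+=3
    H0 returns (3, (3))
    H1 returns [(3, (3))]
  branch[2] choose=5:
    tell(3) @ H0 ⇒ log+=3
    H0 returns (5, (3))
    H1 returns [(5, (3))]
= [(3, (3)), (3, (3)), (5, (3))]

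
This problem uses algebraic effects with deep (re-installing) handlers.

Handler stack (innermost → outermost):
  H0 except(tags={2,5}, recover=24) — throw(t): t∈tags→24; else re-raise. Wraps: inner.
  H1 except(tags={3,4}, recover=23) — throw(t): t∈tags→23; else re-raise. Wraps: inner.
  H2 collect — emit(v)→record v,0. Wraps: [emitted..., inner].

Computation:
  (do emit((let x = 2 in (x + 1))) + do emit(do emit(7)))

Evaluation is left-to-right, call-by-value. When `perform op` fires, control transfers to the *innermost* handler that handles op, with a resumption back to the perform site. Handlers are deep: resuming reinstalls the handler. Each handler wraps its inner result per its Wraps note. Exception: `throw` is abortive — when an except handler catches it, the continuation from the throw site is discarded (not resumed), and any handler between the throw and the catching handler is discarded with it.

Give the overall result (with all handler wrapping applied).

Evaluation trace:
emit(3) @ H2 ⇒ out+=3
emit(7) @ H2 ⇒ out+=7
emit(0) @ H2 ⇒ out+=0
H0 returns 0
H1 returns 0
H2 returns [3, 7, 0, 0]
= [3, 7, 0, 0]

Answer: [3, 7, 0, 0]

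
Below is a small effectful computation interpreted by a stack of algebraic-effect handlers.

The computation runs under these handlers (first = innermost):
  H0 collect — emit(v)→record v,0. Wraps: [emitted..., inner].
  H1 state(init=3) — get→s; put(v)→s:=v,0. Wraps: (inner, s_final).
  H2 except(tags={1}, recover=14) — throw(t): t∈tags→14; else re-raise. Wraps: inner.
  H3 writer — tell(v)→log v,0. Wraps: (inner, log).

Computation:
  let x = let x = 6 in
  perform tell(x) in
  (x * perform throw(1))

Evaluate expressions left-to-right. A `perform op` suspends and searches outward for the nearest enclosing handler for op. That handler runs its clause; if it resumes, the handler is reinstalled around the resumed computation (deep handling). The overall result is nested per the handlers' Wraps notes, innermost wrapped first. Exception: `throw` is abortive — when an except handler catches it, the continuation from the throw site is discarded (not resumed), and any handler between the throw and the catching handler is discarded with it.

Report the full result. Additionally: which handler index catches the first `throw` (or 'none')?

Working:
tell(6) @ H3 ⇒ log+=6
throw(1) @ H2 caught ⇒ 14
H3 returns (14, (6))
= (14, (6))

Answer: (14, (6)) ; first throw caught by: H2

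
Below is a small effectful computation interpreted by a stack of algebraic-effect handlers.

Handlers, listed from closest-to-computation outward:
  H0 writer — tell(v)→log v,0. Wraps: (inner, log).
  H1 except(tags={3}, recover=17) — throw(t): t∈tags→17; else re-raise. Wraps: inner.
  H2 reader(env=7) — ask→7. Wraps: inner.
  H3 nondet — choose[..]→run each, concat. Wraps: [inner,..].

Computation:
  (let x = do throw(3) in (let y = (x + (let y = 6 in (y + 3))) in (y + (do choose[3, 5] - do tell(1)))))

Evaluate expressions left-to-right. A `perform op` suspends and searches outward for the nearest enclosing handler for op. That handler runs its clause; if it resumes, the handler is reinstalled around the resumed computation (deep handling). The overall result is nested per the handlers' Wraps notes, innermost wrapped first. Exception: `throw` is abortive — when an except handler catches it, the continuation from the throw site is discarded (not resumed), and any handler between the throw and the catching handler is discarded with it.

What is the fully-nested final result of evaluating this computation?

Step-by-step:
throw(3) @ H1 caught ⇒ 17
H2 returns 17
H3 returns [17]
= [17]

Answer: [17]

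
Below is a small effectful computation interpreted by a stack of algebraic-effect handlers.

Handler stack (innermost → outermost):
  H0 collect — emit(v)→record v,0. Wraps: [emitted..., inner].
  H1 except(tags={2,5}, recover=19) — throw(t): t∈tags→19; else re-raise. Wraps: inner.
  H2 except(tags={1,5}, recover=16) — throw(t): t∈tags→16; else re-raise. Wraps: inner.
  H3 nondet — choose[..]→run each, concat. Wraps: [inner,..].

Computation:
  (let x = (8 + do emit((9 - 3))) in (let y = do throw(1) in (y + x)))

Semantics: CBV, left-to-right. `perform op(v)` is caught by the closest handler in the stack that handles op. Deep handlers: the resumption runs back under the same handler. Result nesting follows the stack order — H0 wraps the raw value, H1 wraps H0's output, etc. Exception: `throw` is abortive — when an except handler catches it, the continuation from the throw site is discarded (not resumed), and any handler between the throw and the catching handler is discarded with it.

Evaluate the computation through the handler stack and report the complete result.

Evaluation trace:
emit(6) @ H0 ⇒ out+=6
throw(1) @ H1 re-raised
throw(1) @ H2 caught ⇒ 16
H3 returns [16]
= [16]

Answer: [16]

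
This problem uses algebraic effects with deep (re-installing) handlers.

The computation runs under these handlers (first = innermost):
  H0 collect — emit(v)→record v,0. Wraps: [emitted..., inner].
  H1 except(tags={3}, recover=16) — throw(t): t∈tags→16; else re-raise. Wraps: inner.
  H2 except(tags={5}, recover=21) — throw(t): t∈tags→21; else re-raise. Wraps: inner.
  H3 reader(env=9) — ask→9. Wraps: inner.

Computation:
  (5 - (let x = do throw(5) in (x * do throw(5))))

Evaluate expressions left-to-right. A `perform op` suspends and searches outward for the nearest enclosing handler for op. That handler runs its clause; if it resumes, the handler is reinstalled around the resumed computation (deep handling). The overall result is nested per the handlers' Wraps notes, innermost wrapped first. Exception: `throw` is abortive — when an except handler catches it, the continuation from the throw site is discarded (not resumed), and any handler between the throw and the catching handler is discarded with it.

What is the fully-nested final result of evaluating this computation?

Answer: 21

Evaluation trace:
throw(5) @ H1 re-raised
throw(5) @ H2 caught ⇒ 21
H3 returns 21
= 21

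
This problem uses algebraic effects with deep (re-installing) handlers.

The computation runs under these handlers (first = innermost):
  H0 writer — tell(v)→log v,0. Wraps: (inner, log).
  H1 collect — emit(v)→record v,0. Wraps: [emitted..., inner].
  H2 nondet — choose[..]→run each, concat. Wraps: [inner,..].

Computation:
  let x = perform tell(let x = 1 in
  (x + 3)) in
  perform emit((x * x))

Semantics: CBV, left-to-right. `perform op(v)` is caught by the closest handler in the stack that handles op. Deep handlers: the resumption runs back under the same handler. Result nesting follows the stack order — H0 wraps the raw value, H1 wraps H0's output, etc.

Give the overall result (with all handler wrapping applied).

Step-by-step:
tell(4) @ H0 ⇒ log+=4
emit(0) @ H1 ⇒ out+=0
H0 returns (0, (4))
H1 returns [0, (0, (4))]
H2 returns [[0, (0, (4))]]
= [[0, (0, (4))]]

Answer: [[0, (0, (4))]]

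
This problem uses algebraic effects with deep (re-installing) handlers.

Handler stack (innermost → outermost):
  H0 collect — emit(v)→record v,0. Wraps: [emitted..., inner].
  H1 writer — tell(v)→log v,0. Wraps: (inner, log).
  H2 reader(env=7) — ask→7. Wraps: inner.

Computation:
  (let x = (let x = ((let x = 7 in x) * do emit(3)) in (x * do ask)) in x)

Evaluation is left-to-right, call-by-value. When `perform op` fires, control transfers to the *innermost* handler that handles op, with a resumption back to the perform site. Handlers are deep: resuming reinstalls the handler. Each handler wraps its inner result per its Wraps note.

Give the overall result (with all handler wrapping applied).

Step-by-step:
emit(3) @ H0 ⇒ out+=3
ask @ H2 ⇒ 7
H0 returns [3, 0]
H1 returns ([3, 0], ())
H2 returns ([3, 0], ())
= ([3, 0], ())

Answer: ([3, 0], ())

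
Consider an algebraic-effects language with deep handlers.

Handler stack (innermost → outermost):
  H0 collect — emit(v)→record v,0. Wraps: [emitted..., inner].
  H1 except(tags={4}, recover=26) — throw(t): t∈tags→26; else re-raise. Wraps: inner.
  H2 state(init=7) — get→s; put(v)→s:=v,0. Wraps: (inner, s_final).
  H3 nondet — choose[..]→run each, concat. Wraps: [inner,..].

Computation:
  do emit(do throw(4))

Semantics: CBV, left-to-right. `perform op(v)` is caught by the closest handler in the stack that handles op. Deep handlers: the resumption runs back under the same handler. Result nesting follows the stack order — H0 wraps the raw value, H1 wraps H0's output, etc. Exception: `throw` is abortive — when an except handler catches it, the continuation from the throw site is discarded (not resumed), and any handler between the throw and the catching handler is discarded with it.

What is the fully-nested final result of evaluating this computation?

Evaluation trace:
throw(4) @ H1 caught ⇒ 26
H2 returns (26, 7)
H3 returns [(26, 7)]
= [(26, 7)]

Answer: [(26, 7)]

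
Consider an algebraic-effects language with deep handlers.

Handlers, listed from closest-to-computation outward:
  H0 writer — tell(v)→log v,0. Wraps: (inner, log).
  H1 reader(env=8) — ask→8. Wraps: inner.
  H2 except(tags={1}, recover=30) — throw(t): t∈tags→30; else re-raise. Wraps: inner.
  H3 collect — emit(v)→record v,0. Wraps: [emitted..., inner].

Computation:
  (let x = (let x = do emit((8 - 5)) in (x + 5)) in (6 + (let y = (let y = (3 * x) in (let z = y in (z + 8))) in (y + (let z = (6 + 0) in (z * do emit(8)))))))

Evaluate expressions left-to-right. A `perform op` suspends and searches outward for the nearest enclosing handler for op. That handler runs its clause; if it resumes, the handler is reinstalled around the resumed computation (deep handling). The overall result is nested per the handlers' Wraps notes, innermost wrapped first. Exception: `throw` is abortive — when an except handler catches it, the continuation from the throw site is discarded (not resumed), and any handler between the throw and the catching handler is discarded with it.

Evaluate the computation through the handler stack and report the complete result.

Answer: [3, 8, (29, ())]

Working:
emit(3) @ H3 ⇒ out+=3
emit(8) @ H3 ⇒ out+=8
H0 returns (29, ())
H1 returns (29, ())
H2 returns (29, ())
H3 returns [3, 8, (29, ())]
= [3, 8, (29, ())]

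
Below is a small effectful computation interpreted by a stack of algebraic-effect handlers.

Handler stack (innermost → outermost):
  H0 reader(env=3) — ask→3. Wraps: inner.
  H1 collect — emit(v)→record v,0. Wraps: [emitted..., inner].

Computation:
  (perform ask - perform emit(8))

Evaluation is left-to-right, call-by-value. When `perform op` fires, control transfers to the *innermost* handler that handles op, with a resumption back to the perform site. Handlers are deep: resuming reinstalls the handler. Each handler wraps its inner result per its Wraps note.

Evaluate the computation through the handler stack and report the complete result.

Answer: [8, 3]

Step-by-step:
ask @ H0 ⇒ 3
emit(8) @ H1 ⇒ out+=8
H0 returns 3
H1 returns [8, 3]
= [8, 3]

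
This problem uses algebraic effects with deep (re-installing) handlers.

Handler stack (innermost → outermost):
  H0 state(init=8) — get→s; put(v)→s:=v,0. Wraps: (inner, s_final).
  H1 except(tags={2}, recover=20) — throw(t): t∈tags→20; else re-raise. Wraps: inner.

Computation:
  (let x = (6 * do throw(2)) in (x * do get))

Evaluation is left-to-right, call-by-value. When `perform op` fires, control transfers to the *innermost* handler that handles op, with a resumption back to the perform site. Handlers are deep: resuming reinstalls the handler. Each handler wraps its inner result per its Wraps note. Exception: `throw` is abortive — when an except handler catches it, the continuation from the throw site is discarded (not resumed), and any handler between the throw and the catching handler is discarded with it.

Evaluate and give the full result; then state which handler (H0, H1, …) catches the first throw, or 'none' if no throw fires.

Answer: 20 ; first throw caught by: H1

Evaluation trace:
throw(2) @ H1 caught ⇒ 20
= 20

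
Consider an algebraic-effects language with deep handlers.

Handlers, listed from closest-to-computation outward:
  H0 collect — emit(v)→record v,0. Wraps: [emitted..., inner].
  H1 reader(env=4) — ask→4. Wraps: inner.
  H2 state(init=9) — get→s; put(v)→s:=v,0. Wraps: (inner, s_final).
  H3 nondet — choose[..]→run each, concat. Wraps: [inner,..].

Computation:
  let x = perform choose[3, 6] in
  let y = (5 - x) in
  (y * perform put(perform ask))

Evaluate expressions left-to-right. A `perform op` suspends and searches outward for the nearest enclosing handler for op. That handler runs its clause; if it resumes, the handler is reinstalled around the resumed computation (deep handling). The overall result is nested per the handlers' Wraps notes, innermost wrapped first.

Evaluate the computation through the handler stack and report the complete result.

Answer: [([0], 4), ([0], 4)]

Step-by-step:
choose[3, 6] @ H3
  branch[0] choose=3:
    ask @ H1 ⇒ 4
    put(4) @ H2 ⇒ s:=4
    H0 returns [0]
    H1 returns [0]
    H2 returns ([0], 4)
    H3 returns [([0], 4)]
  branch[1] choose=6:
    ask @ H1 ⇒ 4
    put(4) @ H2 ⇒ s:=4
    H0 returns [0]
    H1 returns [0]
    H2 returns ([0], 4)
    H3 returns [([0], 4)]
= [([0], 4), ([0], 4)]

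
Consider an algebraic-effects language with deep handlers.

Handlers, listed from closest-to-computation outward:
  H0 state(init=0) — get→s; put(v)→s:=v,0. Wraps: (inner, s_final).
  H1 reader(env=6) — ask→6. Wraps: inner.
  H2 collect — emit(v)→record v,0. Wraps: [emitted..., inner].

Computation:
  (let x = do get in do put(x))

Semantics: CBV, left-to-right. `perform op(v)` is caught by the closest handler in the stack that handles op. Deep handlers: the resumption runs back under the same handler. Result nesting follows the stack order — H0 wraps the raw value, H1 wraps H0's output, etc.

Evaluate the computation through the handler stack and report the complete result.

Answer: [(0, 0)]

Step-by-step:
get @ H0 ⇒ 0
put(0) @ H0 ⇒ s:=0
H0 returns (0, 0)
H1 returns (0, 0)
H2 returns [(0, 0)]
= [(0, 0)]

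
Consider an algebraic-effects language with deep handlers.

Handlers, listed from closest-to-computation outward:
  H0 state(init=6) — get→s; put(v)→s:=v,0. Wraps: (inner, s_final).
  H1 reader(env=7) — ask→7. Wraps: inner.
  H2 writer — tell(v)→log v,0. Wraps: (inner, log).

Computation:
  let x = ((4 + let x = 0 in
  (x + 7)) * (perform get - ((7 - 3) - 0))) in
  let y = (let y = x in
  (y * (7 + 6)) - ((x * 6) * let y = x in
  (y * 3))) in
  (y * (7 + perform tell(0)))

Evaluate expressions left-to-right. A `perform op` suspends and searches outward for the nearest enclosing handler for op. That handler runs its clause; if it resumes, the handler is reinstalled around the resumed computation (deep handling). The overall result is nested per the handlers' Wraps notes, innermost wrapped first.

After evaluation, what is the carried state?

Step-by-step:
get @ H0 ⇒ 6
tell(0) @ H2 ⇒ log+=0
H0 returns (-58982, 6)
H1 returns (-58982, 6)
H2 returns ((-58982, 6), (0))
= ((-58982, 6), (0))

Answer: 6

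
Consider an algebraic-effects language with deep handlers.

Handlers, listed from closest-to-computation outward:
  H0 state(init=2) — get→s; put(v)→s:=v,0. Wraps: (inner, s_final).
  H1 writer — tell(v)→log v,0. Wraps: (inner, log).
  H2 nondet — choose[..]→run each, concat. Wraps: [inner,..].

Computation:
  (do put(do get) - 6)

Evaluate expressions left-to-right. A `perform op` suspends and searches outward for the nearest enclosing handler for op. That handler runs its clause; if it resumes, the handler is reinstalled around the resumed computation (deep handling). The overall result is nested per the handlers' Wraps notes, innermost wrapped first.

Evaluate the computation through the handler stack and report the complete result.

Evaluation trace:
get @ H0 ⇒ 2
put(2) @ H0 ⇒ s:=2
H0 returns (-6, 2)
H1 returns ((-6, 2), ())
H2 returns [((-6, 2), ())]
= [((-6, 2), ())]

Answer: [((-6, 2), ())]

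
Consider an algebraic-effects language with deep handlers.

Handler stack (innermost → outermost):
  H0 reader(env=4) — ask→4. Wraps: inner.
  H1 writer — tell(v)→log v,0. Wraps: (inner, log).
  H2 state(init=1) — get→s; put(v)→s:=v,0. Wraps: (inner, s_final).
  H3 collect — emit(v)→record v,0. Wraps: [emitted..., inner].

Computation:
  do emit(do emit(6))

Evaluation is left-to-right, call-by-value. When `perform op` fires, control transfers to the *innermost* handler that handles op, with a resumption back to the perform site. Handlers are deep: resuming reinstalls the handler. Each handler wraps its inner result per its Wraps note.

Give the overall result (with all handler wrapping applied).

Evaluation trace:
emit(6) @ H3 ⇒ out+=6
emit(0) @ H3 ⇒ out+=0
H0 returns 0
H1 returns (0, ())
H2 returns ((0, ()), 1)
H3 returns [6, 0, ((0, ()), 1)]
= [6, 0, ((0, ()), 1)]

Answer: [6, 0, ((0, ()), 1)]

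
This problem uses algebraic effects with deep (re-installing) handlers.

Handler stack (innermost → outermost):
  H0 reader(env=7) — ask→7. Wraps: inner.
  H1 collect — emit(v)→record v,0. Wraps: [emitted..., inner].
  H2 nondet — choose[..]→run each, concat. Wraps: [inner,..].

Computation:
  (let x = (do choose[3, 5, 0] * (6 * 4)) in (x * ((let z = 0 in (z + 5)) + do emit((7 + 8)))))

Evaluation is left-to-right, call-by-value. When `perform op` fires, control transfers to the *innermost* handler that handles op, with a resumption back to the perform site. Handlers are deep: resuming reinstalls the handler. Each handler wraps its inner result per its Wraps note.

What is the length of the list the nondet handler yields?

Evaluation trace:
choose[3, 5, 0] @ H2
  branch[0] choose=3:
    emit(15) @ H1 ⇒ out+=15
    H0 returns 360
    H1 returns [15, 360]
    H2 returns [[15, 360]]
  branch[1] choose=5:
    emit(15) @ H1 ⇒ out+=15
    H0 returns 600
    H1 returns [15, 600]
    H2 returns [[15, 600]]
  branch[2] choose=0:
    emit(15) @ H1 ⇒ out+=15
    H0 returns 0
    H1 returns [15, 0]
    H2 returns [[15, 0]]
= [[15, 360], [15, 600], [15, 0]]

Answer: 3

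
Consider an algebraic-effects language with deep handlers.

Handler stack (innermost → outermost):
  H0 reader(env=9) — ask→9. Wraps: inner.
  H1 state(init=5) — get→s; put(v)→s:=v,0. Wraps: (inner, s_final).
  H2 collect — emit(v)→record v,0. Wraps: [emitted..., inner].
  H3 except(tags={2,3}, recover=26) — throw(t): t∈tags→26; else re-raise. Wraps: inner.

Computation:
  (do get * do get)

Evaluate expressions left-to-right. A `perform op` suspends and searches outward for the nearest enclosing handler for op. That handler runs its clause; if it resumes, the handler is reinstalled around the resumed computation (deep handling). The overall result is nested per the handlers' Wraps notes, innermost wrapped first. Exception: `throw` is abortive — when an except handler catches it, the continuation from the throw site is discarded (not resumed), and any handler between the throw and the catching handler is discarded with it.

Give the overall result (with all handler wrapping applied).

Working:
get @ H1 ⇒ 5
get @ H1 ⇒ 5
H0 returns 25
H1 returns (25, 5)
H2 returns [(25, 5)]
H3 returns [(25, 5)]
= [(25, 5)]

Answer: [(25, 5)]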